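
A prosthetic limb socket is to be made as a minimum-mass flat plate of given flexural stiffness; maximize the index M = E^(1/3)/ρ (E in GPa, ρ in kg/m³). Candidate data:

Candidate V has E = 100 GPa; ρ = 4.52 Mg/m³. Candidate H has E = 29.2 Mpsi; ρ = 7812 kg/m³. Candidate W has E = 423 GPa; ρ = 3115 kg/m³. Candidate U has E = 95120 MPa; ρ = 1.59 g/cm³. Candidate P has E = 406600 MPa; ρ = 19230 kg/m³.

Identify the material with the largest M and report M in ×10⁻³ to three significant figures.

Normalizing units and computing the index:
  candidate V: E = 100.0 GPa, ρ = 4520 kg/m³
  candidate H: E = 201.3 GPa, ρ = 7812 kg/m³
  candidate W: E = 423.0 GPa, ρ = 3115 kg/m³
  candidate U: E = 95.12 GPa, ρ = 1590 kg/m³
  candidate P: E = 406.6 GPa, ρ = 19230 kg/m³
  candidate U: M = 2.87×10⁻³
  candidate W: M = 2.41×10⁻³
  candidate V: M = 1.03×10⁻³
  candidate H: M = 0.750×10⁻³
  candidate P: M = 0.385×10⁻³
The maximum is for candidate U.

candidate U, M = 2.87×10⁻³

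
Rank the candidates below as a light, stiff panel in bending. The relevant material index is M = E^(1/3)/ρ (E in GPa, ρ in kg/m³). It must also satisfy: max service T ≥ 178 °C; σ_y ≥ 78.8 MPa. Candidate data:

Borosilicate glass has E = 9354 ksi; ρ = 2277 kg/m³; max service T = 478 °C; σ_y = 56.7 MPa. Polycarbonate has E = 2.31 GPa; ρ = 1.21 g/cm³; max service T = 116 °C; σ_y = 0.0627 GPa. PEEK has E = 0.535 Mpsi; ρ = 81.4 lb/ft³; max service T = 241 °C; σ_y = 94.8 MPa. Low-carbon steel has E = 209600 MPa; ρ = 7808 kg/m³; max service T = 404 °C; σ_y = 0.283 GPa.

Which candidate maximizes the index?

Screen on constraints: max service T ≥ 178 °C; σ_y ≥ 78.8 MPa. Survivors: PEEK, low-carbon steel.
Putting every candidate on a common basis:
  PEEK: E = 3.689 GPa, ρ = 1304 kg/m³
  low-carbon steel: E = 209.6 GPa, ρ = 7808 kg/m³
  PEEK: M = 1.18×10⁻³
  low-carbon steel: M = 0.761×10⁻³
PEEK has the largest M.

PEEK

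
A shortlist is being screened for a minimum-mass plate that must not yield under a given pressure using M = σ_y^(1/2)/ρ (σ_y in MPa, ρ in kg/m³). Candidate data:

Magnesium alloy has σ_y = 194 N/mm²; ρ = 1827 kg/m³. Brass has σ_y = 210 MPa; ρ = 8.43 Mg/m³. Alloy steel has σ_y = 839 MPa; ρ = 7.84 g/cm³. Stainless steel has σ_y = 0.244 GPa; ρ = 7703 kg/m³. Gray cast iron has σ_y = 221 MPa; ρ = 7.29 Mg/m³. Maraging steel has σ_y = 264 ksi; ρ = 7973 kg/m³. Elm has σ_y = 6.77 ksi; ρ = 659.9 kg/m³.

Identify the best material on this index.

In SI units:
  magnesium alloy: σ_y = 194.0 MPa, ρ = 1827 kg/m³
  brass: σ_y = 210.0 MPa, ρ = 8430 kg/m³
  alloy steel: σ_y = 839.0 MPa, ρ = 7840 kg/m³
  stainless steel: σ_y = 244.0 MPa, ρ = 7703 kg/m³
  gray cast iron: σ_y = 221.0 MPa, ρ = 7290 kg/m³
  maraging steel: σ_y = 1820 MPa, ρ = 7973 kg/m³
  elm: σ_y = 46.68 MPa, ρ = 659.9 kg/m³
  elm: M = 10.4×10⁻³
  magnesium alloy: M = 7.62×10⁻³
  maraging steel: M = 5.35×10⁻³
  alloy steel: M = 3.69×10⁻³
  gray cast iron: M = 2.04×10⁻³
  stainless steel: M = 2.03×10⁻³
  brass: M = 1.72×10⁻³
Elm ranks first.

elm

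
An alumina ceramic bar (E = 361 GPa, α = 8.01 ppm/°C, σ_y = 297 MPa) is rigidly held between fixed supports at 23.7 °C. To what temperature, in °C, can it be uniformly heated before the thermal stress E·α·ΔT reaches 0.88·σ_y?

E·α·ΔT = 261.4 MPa ⇒ ΔT = 261.4 / (361.0×10³ × 8.01×10⁻⁶) = 90.39 K.
T = 23.7 + 90.39 = 114.1 °C.

114 °C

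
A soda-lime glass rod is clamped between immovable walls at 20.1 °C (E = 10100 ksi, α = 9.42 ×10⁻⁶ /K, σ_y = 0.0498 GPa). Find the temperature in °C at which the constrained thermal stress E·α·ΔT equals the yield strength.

96.0 °C

E = 10100 ksi = 69.64 GPa.
σ_y = 0.0498 GPa = 49.80 MPa.
E·α·ΔT = 49.80 MPa ⇒ ΔT = 49.80 / (69.64×10³ × 9.42×10⁻⁶) = 75.92 K.
T = 20.1 + 75.92 = 96.02 °C.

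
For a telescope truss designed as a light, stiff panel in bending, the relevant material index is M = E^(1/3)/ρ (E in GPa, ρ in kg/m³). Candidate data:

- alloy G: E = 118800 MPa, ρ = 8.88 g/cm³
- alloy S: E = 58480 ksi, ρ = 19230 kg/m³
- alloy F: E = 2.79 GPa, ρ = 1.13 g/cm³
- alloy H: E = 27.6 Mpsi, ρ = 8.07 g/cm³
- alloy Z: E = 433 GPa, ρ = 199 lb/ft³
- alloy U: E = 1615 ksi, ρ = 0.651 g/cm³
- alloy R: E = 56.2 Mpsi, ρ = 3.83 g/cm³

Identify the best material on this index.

alloy U

Normalizing units and computing the index:
  alloy G: E = 118.8 GPa, ρ = 8880 kg/m³
  alloy S: E = 403.2 GPa, ρ = 19230 kg/m³
  alloy F: E = 2.790 GPa, ρ = 1130 kg/m³
  alloy H: E = 190.3 GPa, ρ = 8070 kg/m³
  alloy Z: E = 433.0 GPa, ρ = 3188 kg/m³
  alloy U: E = 11.14 GPa, ρ = 651.0 kg/m³
  alloy R: E = 387.5 GPa, ρ = 3830 kg/m³
  alloy U: M = 3.43×10⁻³
  alloy Z: M = 2.37×10⁻³
  alloy R: M = 1.90×10⁻³
  alloy F: M = 1.25×10⁻³
  alloy H: M = 0.713×10⁻³
  alloy G: M = 0.554×10⁻³
  alloy S: M = 0.384×10⁻³
Highest index: alloy U.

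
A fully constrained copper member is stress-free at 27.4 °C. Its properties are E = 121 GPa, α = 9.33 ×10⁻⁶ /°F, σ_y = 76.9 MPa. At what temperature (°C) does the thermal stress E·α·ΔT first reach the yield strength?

65.2 °C

α = 9.33×10⁻⁶/°F × 9/5 = 16.8×10⁻⁶/K.
E·α·ΔT = 76.90 MPa ⇒ ΔT = 76.90 / (121.0×10³ × 16.8×10⁻⁶) = 37.84 K.
T = 27.4 + 37.84 = 65.24 °C.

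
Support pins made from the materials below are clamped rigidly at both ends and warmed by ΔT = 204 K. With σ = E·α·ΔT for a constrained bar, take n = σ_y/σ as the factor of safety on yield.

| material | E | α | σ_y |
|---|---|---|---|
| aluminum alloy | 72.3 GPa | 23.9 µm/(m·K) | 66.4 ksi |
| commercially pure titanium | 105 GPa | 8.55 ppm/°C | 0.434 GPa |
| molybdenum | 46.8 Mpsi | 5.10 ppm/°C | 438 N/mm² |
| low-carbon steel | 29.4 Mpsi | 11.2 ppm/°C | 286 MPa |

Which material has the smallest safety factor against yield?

low-carbon steel

In consistent units (E in GPa, α in ×10⁻⁶/K, σ_y in MPa):
  aluminum alloy: E = 72.30, α = 23.9, σ_y = 457.8 → σ = 353 MPa, n = 1.30
  commercially pure titanium: E = 105.0, α = 8.55, σ_y = 434.0 → σ = 183 MPa, n = 2.37
  molybdenum: E = 322.7, α = 5.10, σ_y = 438.0 → σ = 336 MPa, n = 1.30
  low-carbon steel: E = 202.7, α = 11.2, σ_y = 286.0 → σ = 463 MPa, n = 0.618
Low-carbon steel has the lowest safety factor, n = 0.618.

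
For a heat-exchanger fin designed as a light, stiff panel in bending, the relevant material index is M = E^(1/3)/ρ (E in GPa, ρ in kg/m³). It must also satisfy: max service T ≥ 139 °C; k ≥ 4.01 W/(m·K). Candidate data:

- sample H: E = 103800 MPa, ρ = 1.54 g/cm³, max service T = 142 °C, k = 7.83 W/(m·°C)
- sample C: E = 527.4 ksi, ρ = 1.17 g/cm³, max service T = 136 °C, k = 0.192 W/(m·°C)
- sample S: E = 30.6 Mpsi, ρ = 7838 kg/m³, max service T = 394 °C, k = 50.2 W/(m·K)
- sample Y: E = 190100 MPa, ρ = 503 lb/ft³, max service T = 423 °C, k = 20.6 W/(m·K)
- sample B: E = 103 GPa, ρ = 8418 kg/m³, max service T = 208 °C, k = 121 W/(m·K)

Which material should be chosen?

sample H

Screen on constraints: max service T ≥ 139 °C; k ≥ 4.01 W/(m·K). Survivors: sample H, sample S, sample Y, sample B.
After converting to SI:
  sample H: E = 103.8 GPa, ρ = 1540 kg/m³
  sample S: E = 211.0 GPa, ρ = 7838 kg/m³
  sample Y: E = 190.1 GPa, ρ = 8057 kg/m³
  sample B: E = 103.0 GPa, ρ = 8418 kg/m³
  sample H: M = 3.05×10⁻³
  sample S: M = 0.760×10⁻³
  sample Y: M = 0.714×10⁻³
  sample B: M = 0.557×10⁻³
Highest index: sample H.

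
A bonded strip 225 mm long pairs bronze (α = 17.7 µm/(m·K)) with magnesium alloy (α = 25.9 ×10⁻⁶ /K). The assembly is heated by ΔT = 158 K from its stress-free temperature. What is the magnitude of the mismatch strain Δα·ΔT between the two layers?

Δα = |17.7 − 25.9|×10⁻⁶/K = 8.20×10⁻⁶/K.
Mismatch strain = Δα·ΔT = 8.20×10⁻⁶ × 158.0 = 1.30×10⁻³.

1.30×10⁻³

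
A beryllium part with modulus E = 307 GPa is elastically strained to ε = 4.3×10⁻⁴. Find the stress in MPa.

σ = E·ε = 307000 MPa × 4.3×10⁻⁴ = 132 MPa.

132 MPa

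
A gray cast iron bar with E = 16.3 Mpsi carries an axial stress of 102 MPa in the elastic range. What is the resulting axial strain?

9.08×10⁻⁴

E = 16.3 Mpsi = 112.4 GPa = 112400 MPa.
ε = σ/E = 102 / 112400 = 9.08×10⁻⁴.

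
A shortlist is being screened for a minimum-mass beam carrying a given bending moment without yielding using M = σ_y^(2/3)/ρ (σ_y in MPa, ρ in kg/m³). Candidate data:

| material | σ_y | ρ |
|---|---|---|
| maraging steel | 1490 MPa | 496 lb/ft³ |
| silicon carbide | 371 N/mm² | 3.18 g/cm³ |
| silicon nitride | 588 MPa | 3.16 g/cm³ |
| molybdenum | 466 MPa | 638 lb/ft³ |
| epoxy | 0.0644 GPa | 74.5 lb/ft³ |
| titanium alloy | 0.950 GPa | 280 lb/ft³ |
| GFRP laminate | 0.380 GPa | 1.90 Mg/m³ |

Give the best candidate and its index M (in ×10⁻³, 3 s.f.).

GFRP laminate, M = 27.6×10⁻³

Normalizing units and computing the index:
  maraging steel: σ_y = 1490 MPa, ρ = 7945 kg/m³
  silicon carbide: σ_y = 371.0 MPa, ρ = 3180 kg/m³
  silicon nitride: σ_y = 588.0 MPa, ρ = 3160 kg/m³
  molybdenum: σ_y = 466.0 MPa, ρ = 10220 kg/m³
  epoxy: σ_y = 64.40 MPa, ρ = 1193 kg/m³
  titanium alloy: σ_y = 950.0 MPa, ρ = 4485 kg/m³
  GFRP laminate: σ_y = 380.0 MPa, ρ = 1900 kg/m³
  GFRP laminate: M = 27.6×10⁻³
  silicon nitride: M = 22.2×10⁻³
  titanium alloy: M = 21.5×10⁻³
  maraging steel: M = 16.4×10⁻³
  silicon carbide: M = 16.2×10⁻³
  epoxy: M = 13.5×10⁻³
  molybdenum: M = 5.88×10⁻³
GFRP laminate has the largest M.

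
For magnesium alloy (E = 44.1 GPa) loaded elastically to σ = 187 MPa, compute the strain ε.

ε = σ/E = 187 / 44100 = 4.24×10⁻³.

4.24×10⁻³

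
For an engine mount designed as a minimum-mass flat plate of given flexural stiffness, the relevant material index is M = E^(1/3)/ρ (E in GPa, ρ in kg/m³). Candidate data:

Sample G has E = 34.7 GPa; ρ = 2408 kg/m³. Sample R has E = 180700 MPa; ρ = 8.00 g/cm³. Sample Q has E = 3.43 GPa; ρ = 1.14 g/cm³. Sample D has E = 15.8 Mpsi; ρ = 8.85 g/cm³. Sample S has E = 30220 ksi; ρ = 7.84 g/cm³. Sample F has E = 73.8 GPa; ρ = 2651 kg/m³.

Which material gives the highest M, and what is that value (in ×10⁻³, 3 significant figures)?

sample F, M = 1.58×10⁻³

After converting to SI:
  sample G: E = 34.70 GPa, ρ = 2408 kg/m³
  sample R: E = 180.7 GPa, ρ = 8000 kg/m³
  sample Q: E = 3.430 GPa, ρ = 1140 kg/m³
  sample D: E = 108.9 GPa, ρ = 8850 kg/m³
  sample S: E = 208.4 GPa, ρ = 7840 kg/m³
  sample F: E = 73.80 GPa, ρ = 2651 kg/m³
  sample F: M = 1.58×10⁻³
  sample G: M = 1.35×10⁻³
  sample Q: M = 1.32×10⁻³
  sample S: M = 0.756×10⁻³
  sample R: M = 0.707×10⁻³
  sample D: M = 0.540×10⁻³
The maximum is for sample F.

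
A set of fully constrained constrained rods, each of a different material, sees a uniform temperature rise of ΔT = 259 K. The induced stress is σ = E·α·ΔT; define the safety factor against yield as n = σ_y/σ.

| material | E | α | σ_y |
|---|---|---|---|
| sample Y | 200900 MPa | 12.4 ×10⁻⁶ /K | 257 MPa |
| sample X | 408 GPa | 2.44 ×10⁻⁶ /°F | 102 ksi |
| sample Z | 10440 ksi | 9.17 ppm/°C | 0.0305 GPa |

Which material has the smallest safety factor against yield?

sample Z

Per material, after unit conversion:
  sample Y: E = 200.9, α = 12.4, σ_y = 257.0 → σ = 645 MPa, n = 0.398
  sample X: E = 408.0, α = 4.39, σ_y = 703.3 → σ = 464 MPa, n = 1.52
  sample Z: E = 71.98, α = 9.17, σ_y = 30.50 → σ = 171 MPa, n = 0.178
Sample Z has the lowest safety factor, n = 0.178.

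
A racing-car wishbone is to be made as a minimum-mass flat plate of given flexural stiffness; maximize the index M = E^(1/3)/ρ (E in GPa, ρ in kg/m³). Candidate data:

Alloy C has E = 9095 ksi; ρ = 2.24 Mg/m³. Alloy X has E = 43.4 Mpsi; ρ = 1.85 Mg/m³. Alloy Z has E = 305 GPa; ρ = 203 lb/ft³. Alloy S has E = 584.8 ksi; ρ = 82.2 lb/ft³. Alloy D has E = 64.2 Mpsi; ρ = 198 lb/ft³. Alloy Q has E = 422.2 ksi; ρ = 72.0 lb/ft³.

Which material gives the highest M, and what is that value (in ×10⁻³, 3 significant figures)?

alloy X, M = 3.62×10⁻³

In SI units:
  alloy C: E = 62.71 GPa, ρ = 2240 kg/m³
  alloy X: E = 299.2 GPa, ρ = 1850 kg/m³
  alloy Z: E = 305.0 GPa, ρ = 3252 kg/m³
  alloy S: E = 4.032 GPa, ρ = 1317 kg/m³
  alloy D: E = 442.6 GPa, ρ = 3172 kg/m³
  alloy Q: E = 2.911 GPa, ρ = 1153 kg/m³
  alloy X: M = 3.62×10⁻³
  alloy D: M = 2.40×10⁻³
  alloy Z: M = 2.07×10⁻³
  alloy C: M = 1.77×10⁻³
  alloy Q: M = 1.24×10⁻³
  alloy S: M = 1.21×10⁻³
The maximum is for alloy X.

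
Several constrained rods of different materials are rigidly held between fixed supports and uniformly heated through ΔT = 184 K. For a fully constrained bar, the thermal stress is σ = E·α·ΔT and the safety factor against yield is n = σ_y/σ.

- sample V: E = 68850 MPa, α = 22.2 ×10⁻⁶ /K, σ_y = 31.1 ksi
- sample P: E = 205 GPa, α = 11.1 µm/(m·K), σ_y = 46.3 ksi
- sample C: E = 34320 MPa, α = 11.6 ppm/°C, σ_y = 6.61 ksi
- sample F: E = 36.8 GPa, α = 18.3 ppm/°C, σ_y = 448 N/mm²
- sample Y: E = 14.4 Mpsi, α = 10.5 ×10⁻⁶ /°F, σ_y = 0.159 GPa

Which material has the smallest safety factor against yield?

sample Y

With everything in SI (GPa, ×10⁻⁶/K, MPa):
  sample V: E = 68.85, α = 22.2, σ_y = 214.4 → σ = 281 MPa, n = 0.762
  sample P: E = 205.0, α = 11.1, σ_y = 319.2 → σ = 419 MPa, n = 0.762
  sample C: E = 34.32, α = 11.6, σ_y = 45.57 → σ = 73.3 MPa, n = 0.622
  sample F: E = 36.80, α = 18.3, σ_y = 448.0 → σ = 124 MPa, n = 3.62
  sample Y: E = 99.28, α = 18.9, σ_y = 159.0 → σ = 345 MPa, n = 0.461
Sample Y has the lowest safety factor, n = 0.461.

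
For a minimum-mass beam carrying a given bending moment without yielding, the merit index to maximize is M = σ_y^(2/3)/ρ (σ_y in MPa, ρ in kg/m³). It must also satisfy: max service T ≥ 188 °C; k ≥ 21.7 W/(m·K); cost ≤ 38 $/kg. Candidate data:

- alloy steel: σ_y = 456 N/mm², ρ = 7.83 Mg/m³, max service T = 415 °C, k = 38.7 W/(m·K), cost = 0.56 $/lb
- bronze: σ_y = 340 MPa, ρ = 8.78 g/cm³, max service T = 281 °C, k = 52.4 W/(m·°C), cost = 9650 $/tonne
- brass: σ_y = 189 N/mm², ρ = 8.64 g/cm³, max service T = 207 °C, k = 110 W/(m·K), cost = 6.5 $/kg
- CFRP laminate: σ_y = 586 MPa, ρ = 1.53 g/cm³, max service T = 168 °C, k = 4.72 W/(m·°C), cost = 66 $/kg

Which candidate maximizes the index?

Screen on constraints: max service T ≥ 188 °C; k ≥ 21.7 W/(m·K); cost ≤ 38 $/kg. Survivors: alloy steel, bronze, brass.
In SI units:
  alloy steel: σ_y = 456.0 MPa, ρ = 7830 kg/m³
  bronze: σ_y = 340.0 MPa, ρ = 8780 kg/m³
  brass: σ_y = 189.0 MPa, ρ = 8640 kg/m³
  alloy steel: M = 7.57×10⁻³
  bronze: M = 5.55×10⁻³
  brass: M = 3.81×10⁻³
Highest index: alloy steel.

alloy steel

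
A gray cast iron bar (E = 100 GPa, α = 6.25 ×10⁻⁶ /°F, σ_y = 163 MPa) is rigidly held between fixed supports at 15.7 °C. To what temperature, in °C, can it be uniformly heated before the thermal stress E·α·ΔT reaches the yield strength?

α = 6.25×10⁻⁶/°F × 9/5 = 11.2×10⁻⁶/K.
E·α·ΔT = 163.0 MPa ⇒ ΔT = 163.0 / (100.0×10³ × 11.2×10⁻⁶) = 144.9 K.
T = 15.7 + 144.9 = 160.6 °C.

161 °C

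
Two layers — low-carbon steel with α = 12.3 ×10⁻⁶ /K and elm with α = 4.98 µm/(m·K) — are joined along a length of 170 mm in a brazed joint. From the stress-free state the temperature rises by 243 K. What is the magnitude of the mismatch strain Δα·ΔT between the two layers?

Δα = |12.3 − 4.98|×10⁻⁶/K = 7.32×10⁻⁶/K.
Mismatch strain = Δα·ΔT = 7.32×10⁻⁶ × 243.0 = 1.78×10⁻³.

1.78×10⁻³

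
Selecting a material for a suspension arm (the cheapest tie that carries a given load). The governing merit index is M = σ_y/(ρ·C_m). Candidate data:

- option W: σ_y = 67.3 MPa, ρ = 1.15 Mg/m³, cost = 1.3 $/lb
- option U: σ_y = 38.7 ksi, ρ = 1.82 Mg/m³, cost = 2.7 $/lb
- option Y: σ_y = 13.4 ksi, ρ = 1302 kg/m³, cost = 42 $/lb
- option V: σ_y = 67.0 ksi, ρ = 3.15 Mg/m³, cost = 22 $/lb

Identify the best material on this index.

option U

Convert each candidate to consistent units, then evaluate M:
  option W: σ_y = 67.30 MPa, ρ = 1150 kg/m³, cost = 2.866 $/kg
  option U: σ_y = 266.8 MPa, ρ = 1820 kg/m³, cost = 5.952 $/kg
  option Y: σ_y = 92.39 MPa, ρ = 1302 kg/m³, cost = 92.59 $/kg
  option V: σ_y = 461.9 MPa, ρ = 3150 kg/m³, cost = 48.50 $/kg
  option U: M = 24.6 kN·m per $
  option W: M = 20.4 kN·m per $
  option V: M = 3.02 kN·m per $
  option Y: M = 0.766 kN·m per $
Highest index: option U.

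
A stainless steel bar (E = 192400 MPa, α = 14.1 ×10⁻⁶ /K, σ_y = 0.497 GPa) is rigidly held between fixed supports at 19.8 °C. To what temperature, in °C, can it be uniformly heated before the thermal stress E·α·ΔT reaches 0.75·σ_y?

E = 192400 MPa = 192.4 GPa.
σ_y = 0.497 GPa = 497.0 MPa.
E·α·ΔT = 372.8 MPa ⇒ ΔT = 372.8 / (192.4×10³ × 14.1×10⁻⁶) = 137.4 K.
T = 19.8 + 137.4 = 157.2 °C.

157 °C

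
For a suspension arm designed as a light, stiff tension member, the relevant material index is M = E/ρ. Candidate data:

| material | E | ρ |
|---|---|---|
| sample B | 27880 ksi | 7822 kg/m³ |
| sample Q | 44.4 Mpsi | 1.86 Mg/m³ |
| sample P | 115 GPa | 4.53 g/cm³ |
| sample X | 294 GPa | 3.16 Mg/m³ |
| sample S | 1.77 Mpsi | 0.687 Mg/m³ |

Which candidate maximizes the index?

sample Q

Convert each candidate to consistent units, then evaluate M:
  sample B: E = 192.2 GPa, ρ = 7822 kg/m³
  sample Q: E = 306.1 GPa, ρ = 1860 kg/m³
  sample P: E = 115.0 GPa, ρ = 4530 kg/m³
  sample X: E = 294.0 GPa, ρ = 3160 kg/m³
  sample S: E = 12.20 GPa, ρ = 687.0 kg/m³
  sample Q: M = 165 MN·m/kg
  sample X: M = 93.0 MN·m/kg
  sample P: M = 25.4 MN·m/kg
  sample B: M = 24.6 MN·m/kg
  sample S: M = 17.8 MN·m/kg
Sample Q ranks first.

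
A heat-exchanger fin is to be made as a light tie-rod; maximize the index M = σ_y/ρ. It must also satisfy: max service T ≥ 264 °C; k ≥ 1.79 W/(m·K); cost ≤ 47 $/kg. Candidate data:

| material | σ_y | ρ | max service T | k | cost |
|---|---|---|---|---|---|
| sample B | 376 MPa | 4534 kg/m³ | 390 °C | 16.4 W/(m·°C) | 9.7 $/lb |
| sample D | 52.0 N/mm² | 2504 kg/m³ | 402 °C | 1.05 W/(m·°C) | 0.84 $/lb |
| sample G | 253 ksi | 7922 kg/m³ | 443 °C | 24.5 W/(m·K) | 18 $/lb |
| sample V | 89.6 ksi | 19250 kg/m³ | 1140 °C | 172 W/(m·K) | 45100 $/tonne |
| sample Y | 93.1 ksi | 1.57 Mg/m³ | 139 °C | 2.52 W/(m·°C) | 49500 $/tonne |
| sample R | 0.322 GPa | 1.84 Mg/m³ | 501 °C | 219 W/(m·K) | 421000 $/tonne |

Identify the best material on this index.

sample G

Screen on constraints: max service T ≥ 264 °C; k ≥ 1.79 W/(m·K); cost ≤ 47 $/kg. Survivors: sample B, sample G, sample V.
In SI units:
  sample B: σ_y = 376.0 MPa, ρ = 4534 kg/m³
  sample G: σ_y = 1744 MPa, ρ = 7922 kg/m³
  sample V: σ_y = 617.8 MPa, ρ = 19250 kg/m³
  sample G: M = 220 kN·m/kg
  sample B: M = 82.9 kN·m/kg
  sample V: M = 32.1 kN·m/kg
Sample G has the largest M.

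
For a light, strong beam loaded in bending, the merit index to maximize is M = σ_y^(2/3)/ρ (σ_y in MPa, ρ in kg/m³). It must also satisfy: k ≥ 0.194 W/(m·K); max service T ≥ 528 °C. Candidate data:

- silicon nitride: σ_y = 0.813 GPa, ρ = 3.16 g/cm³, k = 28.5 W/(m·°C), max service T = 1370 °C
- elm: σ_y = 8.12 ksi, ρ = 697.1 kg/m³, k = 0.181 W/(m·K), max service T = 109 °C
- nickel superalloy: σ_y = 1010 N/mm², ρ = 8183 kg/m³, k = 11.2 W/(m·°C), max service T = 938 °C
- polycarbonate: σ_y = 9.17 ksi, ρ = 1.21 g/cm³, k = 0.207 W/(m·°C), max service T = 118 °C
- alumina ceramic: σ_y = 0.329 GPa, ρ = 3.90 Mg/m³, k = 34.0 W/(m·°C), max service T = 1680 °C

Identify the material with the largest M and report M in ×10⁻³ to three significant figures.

silicon nitride, M = 27.6×10⁻³

Screen on constraints: k ≥ 0.194 W/(m·K); max service T ≥ 528 °C. Survivors: silicon nitride, nickel superalloy, alumina ceramic.
In SI units:
  silicon nitride: σ_y = 813.0 MPa, ρ = 3160 kg/m³
  nickel superalloy: σ_y = 1010 MPa, ρ = 8183 kg/m³
  alumina ceramic: σ_y = 329.0 MPa, ρ = 3900 kg/m³
  silicon nitride: M = 27.6×10⁻³
  nickel superalloy: M = 12.3×10⁻³
  alumina ceramic: M = 12.2×10⁻³
Silicon nitride has the largest M.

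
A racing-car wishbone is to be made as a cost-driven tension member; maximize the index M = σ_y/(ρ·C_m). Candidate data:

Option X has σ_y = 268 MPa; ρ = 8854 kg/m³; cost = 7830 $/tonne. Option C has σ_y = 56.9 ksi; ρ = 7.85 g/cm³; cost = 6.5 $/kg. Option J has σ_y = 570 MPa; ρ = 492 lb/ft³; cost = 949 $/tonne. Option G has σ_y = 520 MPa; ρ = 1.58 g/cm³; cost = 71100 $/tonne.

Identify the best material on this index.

option J

Convert each candidate to consistent units, then evaluate M:
  option X: σ_y = 268.0 MPa, ρ = 8854 kg/m³, cost = 7.830 $/kg
  option C: σ_y = 392.3 MPa, ρ = 7850 kg/m³, cost = 6.500 $/kg
  option J: σ_y = 570.0 MPa, ρ = 7881 kg/m³, cost = 0.9490 $/kg
  option G: σ_y = 520.0 MPa, ρ = 1580 kg/m³, cost = 71.10 $/kg
  option J: M = 76.2 kN·m per $
  option C: M = 7.69 kN·m per $
  option G: M = 4.63 kN·m per $
  option X: M = 3.87 kN·m per $
Highest index: option J.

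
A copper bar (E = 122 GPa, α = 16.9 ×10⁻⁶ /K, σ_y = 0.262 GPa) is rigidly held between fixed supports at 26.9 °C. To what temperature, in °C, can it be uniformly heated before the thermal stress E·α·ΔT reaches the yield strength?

154 °C

σ_y = 0.262 GPa = 262.0 MPa.
E·α·ΔT = 262.0 MPa ⇒ ΔT = 262.0 / (122.0×10³ × 16.9×10⁻⁶) = 127.1 K.
T = 26.9 + 127.1 = 154.0 °C.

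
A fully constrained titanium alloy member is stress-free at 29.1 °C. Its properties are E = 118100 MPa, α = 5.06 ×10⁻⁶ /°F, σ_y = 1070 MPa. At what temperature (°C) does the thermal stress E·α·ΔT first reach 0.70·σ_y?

725 °C

E = 118100 MPa = 118.1 GPa.
α = 5.06×10⁻⁶/°F × 9/5 = 9.11×10⁻⁶/K.
E·α·ΔT = 749.0 MPa ⇒ ΔT = 749.0 / (118.1×10³ × 9.11×10⁻⁶) = 696.3 K.
T = 29.1 + 696.3 = 725.4 °C.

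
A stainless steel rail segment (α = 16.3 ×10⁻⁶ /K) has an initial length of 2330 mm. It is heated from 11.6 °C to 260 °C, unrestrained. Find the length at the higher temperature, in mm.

2339.4 mm

ΔT = 260 − 11.6 = 248.4 K.
ΔL = α·L₀·ΔT = 16.3×10⁻⁶ × 2330 mm × 248.4 K = 9.43 mm.
L = L₀ + ΔL = 2330 + 9.43 = 2339.4 mm.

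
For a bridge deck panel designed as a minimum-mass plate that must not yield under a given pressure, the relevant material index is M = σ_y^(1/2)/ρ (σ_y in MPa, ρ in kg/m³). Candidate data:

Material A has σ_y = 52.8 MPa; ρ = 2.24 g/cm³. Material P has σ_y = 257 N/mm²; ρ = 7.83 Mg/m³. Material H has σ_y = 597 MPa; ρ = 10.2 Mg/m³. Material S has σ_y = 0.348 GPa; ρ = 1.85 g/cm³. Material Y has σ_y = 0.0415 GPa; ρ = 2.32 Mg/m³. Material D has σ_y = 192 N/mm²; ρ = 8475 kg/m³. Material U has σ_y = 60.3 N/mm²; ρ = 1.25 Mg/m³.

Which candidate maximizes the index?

material S

Normalizing units and computing the index:
  material A: σ_y = 52.80 MPa, ρ = 2240 kg/m³
  material P: σ_y = 257.0 MPa, ρ = 7830 kg/m³
  material H: σ_y = 597.0 MPa, ρ = 10200 kg/m³
  material S: σ_y = 348.0 MPa, ρ = 1850 kg/m³
  material Y: σ_y = 41.50 MPa, ρ = 2320 kg/m³
  material D: σ_y = 192.0 MPa, ρ = 8475 kg/m³
  material U: σ_y = 60.30 MPa, ρ = 1250 kg/m³
  material S: M = 10.1×10⁻³
  material U: M = 6.21×10⁻³
  material A: M = 3.24×10⁻³
  material Y: M = 2.78×10⁻³
  material H: M = 2.40×10⁻³
  material P: M = 2.05×10⁻³
  material D: M = 1.63×10⁻³
Material S ranks first.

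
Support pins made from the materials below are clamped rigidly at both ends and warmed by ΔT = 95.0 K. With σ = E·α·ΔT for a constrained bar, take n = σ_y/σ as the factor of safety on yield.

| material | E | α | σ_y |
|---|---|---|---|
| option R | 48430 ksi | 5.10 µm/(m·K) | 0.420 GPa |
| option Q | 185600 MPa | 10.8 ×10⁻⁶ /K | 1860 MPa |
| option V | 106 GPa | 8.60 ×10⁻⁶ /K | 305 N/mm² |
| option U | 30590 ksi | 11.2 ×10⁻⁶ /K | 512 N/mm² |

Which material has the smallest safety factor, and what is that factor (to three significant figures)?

Converting E to GPa, α to ×10⁻⁶/K, σ_y to MPa, then σ and n for each:
  option R: E = 333.9, α = 5.10, σ_y = 420.0 → σ = 162 MPa, n = 2.60
  option Q: E = 185.6, α = 10.8, σ_y = 1860 → σ = 190 MPa, n = 9.77
  option V: E = 106.0, α = 8.60, σ_y = 305.0 → σ = 86.6 MPa, n = 3.52
  option U: E = 210.9, α = 11.2, σ_y = 512.0 → σ = 224 MPa, n = 2.28
The minimum is option U at n = 2.28.

option U, n = 2.28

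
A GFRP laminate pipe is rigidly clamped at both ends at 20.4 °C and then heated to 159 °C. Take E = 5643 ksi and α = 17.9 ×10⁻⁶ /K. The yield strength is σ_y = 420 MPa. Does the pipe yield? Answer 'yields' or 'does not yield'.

E = 5643 ksi = 38.91 GPa.
ΔT = 138.6 K. Constrained thermal stress σ = E·α·ΔT = 38.91×10³ MPa × 17.9×10⁻⁶ × 138.6 = 96.5 MPa (compressive).
Compare to σ_y = 420 MPa: σ < σ_y, so it does not yield.

does not yield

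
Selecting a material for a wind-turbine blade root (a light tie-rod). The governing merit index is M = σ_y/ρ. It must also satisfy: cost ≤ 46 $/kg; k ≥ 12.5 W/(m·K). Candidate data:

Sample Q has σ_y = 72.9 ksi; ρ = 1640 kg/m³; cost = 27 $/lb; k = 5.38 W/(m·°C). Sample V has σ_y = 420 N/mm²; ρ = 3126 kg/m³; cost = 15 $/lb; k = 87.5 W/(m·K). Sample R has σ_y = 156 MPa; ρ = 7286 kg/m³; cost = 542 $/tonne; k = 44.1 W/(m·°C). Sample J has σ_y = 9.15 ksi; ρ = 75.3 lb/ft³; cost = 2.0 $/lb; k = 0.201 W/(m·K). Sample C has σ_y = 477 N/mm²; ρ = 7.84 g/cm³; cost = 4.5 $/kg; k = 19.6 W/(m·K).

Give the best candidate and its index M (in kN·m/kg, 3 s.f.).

Screen on constraints: cost ≤ 46 $/kg; k ≥ 12.5 W/(m·K). Survivors: sample V, sample R, sample C.
Convert each candidate to consistent units, then evaluate M:
  sample V: σ_y = 420.0 MPa, ρ = 3126 kg/m³
  sample R: σ_y = 156.0 MPa, ρ = 7286 kg/m³
  sample C: σ_y = 477.0 MPa, ρ = 7840 kg/m³
  sample V: M = 134 kN·m/kg
  sample C: M = 60.8 kN·m/kg
  sample R: M = 21.4 kN·m/kg
The maximum is for sample V.

sample V, M = 134 kN·m/kg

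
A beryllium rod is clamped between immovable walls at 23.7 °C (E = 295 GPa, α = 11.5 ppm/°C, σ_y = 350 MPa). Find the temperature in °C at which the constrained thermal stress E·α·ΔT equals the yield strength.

127 °C

E·α·ΔT = 350.0 MPa ⇒ ΔT = 350.0 / (295.0×10³ × 11.5×10⁻⁶) = 103.2 K.
T = 23.7 + 103.2 = 126.9 °C.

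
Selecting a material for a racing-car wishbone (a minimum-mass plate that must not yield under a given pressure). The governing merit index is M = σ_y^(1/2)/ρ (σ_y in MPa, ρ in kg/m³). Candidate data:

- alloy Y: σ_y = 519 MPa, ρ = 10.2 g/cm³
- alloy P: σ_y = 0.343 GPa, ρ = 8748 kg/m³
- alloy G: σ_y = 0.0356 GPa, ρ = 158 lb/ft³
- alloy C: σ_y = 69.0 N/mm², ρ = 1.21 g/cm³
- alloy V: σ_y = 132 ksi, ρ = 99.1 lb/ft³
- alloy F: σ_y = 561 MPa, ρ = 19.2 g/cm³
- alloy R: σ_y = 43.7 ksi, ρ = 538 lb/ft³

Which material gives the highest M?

alloy V

After converting to SI:
  alloy Y: σ_y = 519.0 MPa, ρ = 10200 kg/m³
  alloy P: σ_y = 343.0 MPa, ρ = 8748 kg/m³
  alloy G: σ_y = 35.60 MPa, ρ = 2531 kg/m³
  alloy C: σ_y = 69.00 MPa, ρ = 1210 kg/m³
  alloy V: σ_y = 910.1 MPa, ρ = 1587 kg/m³
  alloy F: σ_y = 561.0 MPa, ρ = 19200 kg/m³
  alloy R: σ_y = 301.3 MPa, ρ = 8618 kg/m³
  alloy V: M = 19.0×10⁻³
  alloy C: M = 6.86×10⁻³
  alloy G: M = 2.36×10⁻³
  alloy Y: M = 2.23×10⁻³
  alloy P: M = 2.12×10⁻³
  alloy R: M = 2.01×10⁻³
  alloy F: M = 1.23×10⁻³
Alloy V ranks first.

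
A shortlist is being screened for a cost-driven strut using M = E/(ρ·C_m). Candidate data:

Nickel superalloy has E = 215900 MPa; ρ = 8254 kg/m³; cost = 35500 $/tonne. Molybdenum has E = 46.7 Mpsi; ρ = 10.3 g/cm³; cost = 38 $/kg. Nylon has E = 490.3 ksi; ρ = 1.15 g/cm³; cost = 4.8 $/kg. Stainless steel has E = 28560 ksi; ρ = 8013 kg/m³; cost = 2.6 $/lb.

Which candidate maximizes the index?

Convert each candidate to consistent units, then evaluate M:
  nickel superalloy: E = 215.9 GPa, ρ = 8254 kg/m³, cost = 35.50 $/kg
  molybdenum: E = 322.0 GPa, ρ = 10300 kg/m³, cost = 38.00 $/kg
  nylon: E = 3.381 GPa, ρ = 1150 kg/m³, cost = 4.800 $/kg
  stainless steel: E = 196.9 GPa, ρ = 8013 kg/m³, cost = 5.732 $/kg
  stainless steel: M = 4.29 MN·m per $
  molybdenum: M = 0.823 MN·m per $
  nickel superalloy: M = 0.737 MN·m per $
  nylon: M = 0.612 MN·m per $
Stainless steel ranks first.

stainless steel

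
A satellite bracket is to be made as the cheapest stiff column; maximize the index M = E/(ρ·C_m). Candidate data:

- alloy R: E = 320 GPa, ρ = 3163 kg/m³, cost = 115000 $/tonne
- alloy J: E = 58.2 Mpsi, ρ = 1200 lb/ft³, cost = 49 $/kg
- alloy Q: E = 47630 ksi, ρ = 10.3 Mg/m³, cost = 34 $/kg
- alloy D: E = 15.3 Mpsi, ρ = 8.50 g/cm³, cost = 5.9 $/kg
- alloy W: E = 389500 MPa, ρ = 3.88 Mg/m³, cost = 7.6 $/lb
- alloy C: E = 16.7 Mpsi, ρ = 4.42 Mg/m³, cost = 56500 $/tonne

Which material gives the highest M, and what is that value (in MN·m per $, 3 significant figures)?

In SI units:
  alloy R: E = 320.0 GPa, ρ = 3163 kg/m³, cost = 115.0 $/kg
  alloy J: E = 401.3 GPa, ρ = 19220 kg/m³, cost = 49.00 $/kg
  alloy Q: E = 328.4 GPa, ρ = 10300 kg/m³, cost = 34.00 $/kg
  alloy D: E = 105.5 GPa, ρ = 8500 kg/m³, cost = 5.900 $/kg
  alloy W: E = 389.5 GPa, ρ = 3880 kg/m³, cost = 16.75 $/kg
  alloy C: E = 115.1 GPa, ρ = 4420 kg/m³, cost = 56.50 $/kg
  alloy W: M = 5.99 MN·m per $
  alloy D: M = 2.10 MN·m per $
  alloy Q: M = 0.938 MN·m per $
  alloy R: M = 0.880 MN·m per $
  alloy C: M = 0.461 MN·m per $
  alloy J: M = 0.426 MN·m per $
The maximum is for alloy W.

alloy W, M = 5.99 MN·m per $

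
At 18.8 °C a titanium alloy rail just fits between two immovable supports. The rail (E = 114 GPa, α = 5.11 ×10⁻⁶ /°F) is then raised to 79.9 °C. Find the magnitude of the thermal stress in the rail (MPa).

64.1 MPa

α = 5.11×10⁻⁶/°F × 9/5 = 9.20×10⁻⁶/K.
ΔT = 61.10 K. Constrained thermal stress σ = E·α·ΔT = 114.0×10³ MPa × 9.20×10⁻⁶ × 61.10 = 64.1 MPa (compressive).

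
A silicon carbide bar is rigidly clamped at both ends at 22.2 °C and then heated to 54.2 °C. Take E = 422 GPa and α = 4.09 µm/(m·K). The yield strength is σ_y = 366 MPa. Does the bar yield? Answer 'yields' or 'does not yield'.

ΔT = 32.00 K. Constrained thermal stress σ = E·α·ΔT = 422.0×10³ MPa × 4.09×10⁻⁶ × 32.00 = 55.2 MPa (compressive).
Compare to σ_y = 366 MPa: σ < σ_y, so it does not yield.

does not yield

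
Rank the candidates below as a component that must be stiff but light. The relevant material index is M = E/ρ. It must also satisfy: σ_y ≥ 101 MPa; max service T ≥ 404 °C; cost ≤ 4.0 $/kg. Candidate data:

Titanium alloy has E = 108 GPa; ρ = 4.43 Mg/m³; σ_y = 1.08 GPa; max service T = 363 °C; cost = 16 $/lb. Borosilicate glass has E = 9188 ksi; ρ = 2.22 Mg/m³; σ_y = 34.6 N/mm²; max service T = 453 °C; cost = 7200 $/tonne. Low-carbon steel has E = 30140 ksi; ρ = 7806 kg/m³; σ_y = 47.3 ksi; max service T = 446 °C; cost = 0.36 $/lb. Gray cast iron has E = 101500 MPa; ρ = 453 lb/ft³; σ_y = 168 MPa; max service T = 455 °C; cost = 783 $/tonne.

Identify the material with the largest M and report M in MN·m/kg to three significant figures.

Screen on constraints: σ_y ≥ 101 MPa; max service T ≥ 404 °C; cost ≤ 4.0 $/kg. Survivors: low-carbon steel, gray cast iron.
Normalizing units and computing the index:
  low-carbon steel: E = 207.8 GPa, ρ = 7806 kg/m³
  gray cast iron: E = 101.5 GPa, ρ = 7256 kg/m³
  low-carbon steel: M = 26.6 MN·m/kg
  gray cast iron: M = 14.0 MN·m/kg
Highest index: low-carbon steel.

low-carbon steel, M = 26.6 MN·m/kg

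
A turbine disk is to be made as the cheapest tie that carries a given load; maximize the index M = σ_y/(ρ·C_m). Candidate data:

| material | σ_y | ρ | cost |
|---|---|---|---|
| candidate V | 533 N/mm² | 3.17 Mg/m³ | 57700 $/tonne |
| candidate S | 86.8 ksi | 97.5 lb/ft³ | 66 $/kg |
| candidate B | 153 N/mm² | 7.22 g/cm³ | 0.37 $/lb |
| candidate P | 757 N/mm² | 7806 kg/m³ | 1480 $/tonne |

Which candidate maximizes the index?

candidate P

Normalizing units and computing the index:
  candidate V: σ_y = 533.0 MPa, ρ = 3170 kg/m³, cost = 57.70 $/kg
  candidate S: σ_y = 598.5 MPa, ρ = 1562 kg/m³, cost = 66.00 $/kg
  candidate B: σ_y = 153.0 MPa, ρ = 7220 kg/m³, cost = 0.8157 $/kg
  candidate P: σ_y = 757.0 MPa, ρ = 7806 kg/m³, cost = 1.480 $/kg
  candidate P: M = 65.5 kN·m per $
  candidate B: M = 26.0 kN·m per $
  candidate S: M = 5.81 kN·m per $
  candidate V: M = 2.91 kN·m per $
Candidate P has the largest M.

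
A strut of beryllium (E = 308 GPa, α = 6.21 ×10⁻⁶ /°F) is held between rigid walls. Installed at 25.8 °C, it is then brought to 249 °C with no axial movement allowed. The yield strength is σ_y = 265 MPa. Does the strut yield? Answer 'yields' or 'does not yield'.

α = 6.21×10⁻⁶/°F × 9/5 = 11.2×10⁻⁶/K.
ΔT = 223.2 K. Constrained thermal stress σ = E·α·ΔT = 308.0×10³ MPa × 11.2×10⁻⁶ × 223.2 = 768 MPa (compressive).
Compare to σ_y = 265 MPa: σ ≥ σ_y, so it yields.

yields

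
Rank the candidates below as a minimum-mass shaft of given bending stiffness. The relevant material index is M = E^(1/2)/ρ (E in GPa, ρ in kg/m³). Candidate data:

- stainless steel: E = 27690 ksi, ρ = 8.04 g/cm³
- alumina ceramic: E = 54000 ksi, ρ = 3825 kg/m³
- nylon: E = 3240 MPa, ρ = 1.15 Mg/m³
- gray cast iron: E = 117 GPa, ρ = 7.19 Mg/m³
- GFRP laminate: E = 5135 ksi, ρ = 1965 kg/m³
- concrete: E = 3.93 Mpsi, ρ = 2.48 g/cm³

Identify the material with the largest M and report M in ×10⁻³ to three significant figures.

alumina ceramic, M = 5.04×10⁻³

Convert each candidate to consistent units, then evaluate M:
  stainless steel: E = 190.9 GPa, ρ = 8040 kg/m³
  alumina ceramic: E = 372.3 GPa, ρ = 3825 kg/m³
  nylon: E = 3.240 GPa, ρ = 1150 kg/m³
  gray cast iron: E = 117.0 GPa, ρ = 7190 kg/m³
  GFRP laminate: E = 35.40 GPa, ρ = 1965 kg/m³
  concrete: E = 27.10 GPa, ρ = 2480 kg/m³
  alumina ceramic: M = 5.04×10⁻³
  GFRP laminate: M = 3.03×10⁻³
  concrete: M = 2.10×10⁻³
  stainless steel: M = 1.72×10⁻³
  nylon: M = 1.57×10⁻³
  gray cast iron: M = 1.50×10⁻³
Alumina ceramic ranks first.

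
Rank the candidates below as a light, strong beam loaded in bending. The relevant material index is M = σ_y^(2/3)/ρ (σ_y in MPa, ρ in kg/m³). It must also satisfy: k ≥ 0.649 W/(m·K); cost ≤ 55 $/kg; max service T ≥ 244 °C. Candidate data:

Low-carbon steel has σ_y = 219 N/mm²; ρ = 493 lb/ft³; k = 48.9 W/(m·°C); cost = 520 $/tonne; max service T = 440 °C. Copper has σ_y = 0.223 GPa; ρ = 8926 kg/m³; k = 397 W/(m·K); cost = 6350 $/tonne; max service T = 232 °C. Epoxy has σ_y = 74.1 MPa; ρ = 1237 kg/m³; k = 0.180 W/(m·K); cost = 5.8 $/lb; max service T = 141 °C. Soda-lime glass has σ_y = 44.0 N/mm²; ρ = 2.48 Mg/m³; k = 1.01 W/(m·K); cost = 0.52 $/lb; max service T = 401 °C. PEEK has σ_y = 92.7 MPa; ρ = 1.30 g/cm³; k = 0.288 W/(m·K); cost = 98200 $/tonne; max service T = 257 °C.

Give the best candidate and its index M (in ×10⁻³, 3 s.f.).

soda-lime glass, M = 5.03×10⁻³

Screen on constraints: k ≥ 0.649 W/(m·K); cost ≤ 55 $/kg; max service T ≥ 244 °C. Survivors: low-carbon steel, soda-lime glass.
Putting every candidate on a common basis:
  low-carbon steel: σ_y = 219.0 MPa, ρ = 7897 kg/m³
  soda-lime glass: σ_y = 44.00 MPa, ρ = 2480 kg/m³
  soda-lime glass: M = 5.03×10⁻³
  low-carbon steel: M = 4.60×10⁻³
The maximum is for soda-lime glass.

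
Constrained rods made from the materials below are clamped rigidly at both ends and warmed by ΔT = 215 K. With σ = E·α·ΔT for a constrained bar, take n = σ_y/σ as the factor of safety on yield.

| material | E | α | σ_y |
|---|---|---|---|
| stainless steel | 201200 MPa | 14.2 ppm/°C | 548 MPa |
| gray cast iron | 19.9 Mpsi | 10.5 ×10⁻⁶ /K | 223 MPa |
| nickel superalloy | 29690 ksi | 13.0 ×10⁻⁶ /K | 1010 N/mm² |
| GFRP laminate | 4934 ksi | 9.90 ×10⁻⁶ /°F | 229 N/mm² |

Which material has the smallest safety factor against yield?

In consistent units (E in GPa, α in ×10⁻⁶/K, σ_y in MPa):
  stainless steel: E = 201.2, α = 14.2, σ_y = 548.0 → σ = 614 MPa, n = 0.892
  gray cast iron: E = 137.2, α = 10.5, σ_y = 223.0 → σ = 310 MPa, n = 0.720
  nickel superalloy: E = 204.7, α = 13.0, σ_y = 1010 → σ = 572 MPa, n = 1.77
  GFRP laminate: E = 34.02, α = 17.8, σ_y = 229.0 → σ = 130 MPa, n = 1.76
Gray cast iron has the lowest safety factor, n = 0.720.

gray cast iron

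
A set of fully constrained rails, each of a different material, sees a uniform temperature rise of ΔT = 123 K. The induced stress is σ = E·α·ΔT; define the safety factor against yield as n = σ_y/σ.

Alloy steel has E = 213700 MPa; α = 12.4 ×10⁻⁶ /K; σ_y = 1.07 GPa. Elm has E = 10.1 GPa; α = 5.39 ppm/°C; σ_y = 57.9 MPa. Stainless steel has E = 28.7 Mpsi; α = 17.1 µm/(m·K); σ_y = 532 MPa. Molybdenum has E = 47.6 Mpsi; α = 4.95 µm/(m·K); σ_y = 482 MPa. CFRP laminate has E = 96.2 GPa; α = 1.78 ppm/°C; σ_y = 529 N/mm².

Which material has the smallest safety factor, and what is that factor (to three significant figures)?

stainless steel, n = 1.28

Converting E to GPa, α to ×10⁻⁶/K, σ_y to MPa, then σ and n for each:
  alloy steel: E = 213.7, α = 12.4, σ_y = 1070 → σ = 326 MPa, n = 3.28
  elm: E = 10.10, α = 5.39, σ_y = 57.90 → σ = 6.70 MPa, n = 8.65
  stainless steel: E = 197.9, α = 17.1, σ_y = 532.0 → σ = 416 MPa, n = 1.28
  molybdenum: E = 328.2, α = 4.95, σ_y = 482.0 → σ = 200 MPa, n = 2.41
  CFRP laminate: E = 96.20, α = 1.78, σ_y = 529.0 → σ = 21.1 MPa, n = 25.1
The minimum is stainless steel at n = 1.28.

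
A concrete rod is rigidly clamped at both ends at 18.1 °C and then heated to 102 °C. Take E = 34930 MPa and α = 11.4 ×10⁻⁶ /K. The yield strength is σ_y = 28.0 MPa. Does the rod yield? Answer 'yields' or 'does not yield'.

yields

E = 34930 MPa = 34.93 GPa.
ΔT = 83.90 K. Constrained thermal stress σ = E·α·ΔT = 34.93×10³ MPa × 11.4×10⁻⁶ × 83.90 = 33.4 MPa (compressive).
Compare to σ_y = 28.0 MPa: σ ≥ σ_y, so it yields.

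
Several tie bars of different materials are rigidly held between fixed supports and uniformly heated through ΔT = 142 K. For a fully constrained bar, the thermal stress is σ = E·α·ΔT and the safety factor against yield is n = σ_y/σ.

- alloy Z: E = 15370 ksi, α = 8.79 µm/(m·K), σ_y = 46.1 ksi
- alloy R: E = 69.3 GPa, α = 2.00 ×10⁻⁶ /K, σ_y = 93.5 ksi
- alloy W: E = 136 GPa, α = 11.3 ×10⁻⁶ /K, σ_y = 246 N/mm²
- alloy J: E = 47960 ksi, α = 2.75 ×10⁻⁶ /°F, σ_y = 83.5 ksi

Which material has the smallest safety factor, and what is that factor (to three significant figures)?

alloy W, n = 1.13

With everything in SI (GPa, ×10⁻⁶/K, MPa):
  alloy Z: E = 106.0, α = 8.79, σ_y = 317.8 → σ = 132 MPa, n = 2.40
  alloy R: E = 69.30, α = 2.00, σ_y = 644.7 → σ = 19.7 MPa, n = 32.8
  alloy W: E = 136.0, α = 11.3, σ_y = 246.0 → σ = 218 MPa, n = 1.13
  alloy J: E = 330.7, α = 4.95, σ_y = 575.7 → σ = 232 MPa, n = 2.48
Alloy W has the lowest safety factor, n = 1.13.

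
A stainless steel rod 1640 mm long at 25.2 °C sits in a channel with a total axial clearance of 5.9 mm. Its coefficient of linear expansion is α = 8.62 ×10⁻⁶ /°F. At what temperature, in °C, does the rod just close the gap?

α = 8.62×10⁻⁶/°F × 9/5 = 15.5×10⁻⁶/K.
α·L₀·ΔT = 5.9 mm ⇒ ΔT = 5.9 / (15.5×10⁻⁶ × 1640.0) = 231.9 K.
T = 25.2 + 231.9 = 257.1 °C.

257 °C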